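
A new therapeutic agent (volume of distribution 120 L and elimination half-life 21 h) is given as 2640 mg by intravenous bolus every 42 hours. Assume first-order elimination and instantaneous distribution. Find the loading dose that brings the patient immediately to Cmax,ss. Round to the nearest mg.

f = (1/2)^(42/21) ≈ 0.250000; accumulation ratio R = 1/(1−f) ≈ 1.33333.
Loading dose to hit Cmax,ss on first dose: D_load = D_maint·R ≈ 2640 × 1.33333 ≈ 3519.99 mg.

3520 mg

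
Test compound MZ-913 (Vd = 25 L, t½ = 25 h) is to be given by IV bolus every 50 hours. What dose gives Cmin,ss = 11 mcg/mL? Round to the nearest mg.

825 mg

τ/t½ = 50/25 ≈ 2, so f = (1/2)^(50/25) ≈ 0.250000.
Cmin,ss = (D/Vd)·f/(1−f), so D = Cmin,ss·Vd·(1−f)/f.
D = 11 × 25 × (1−f)/f ≈ 11 × 25 × 3.00000 ≈ 825.00 mg.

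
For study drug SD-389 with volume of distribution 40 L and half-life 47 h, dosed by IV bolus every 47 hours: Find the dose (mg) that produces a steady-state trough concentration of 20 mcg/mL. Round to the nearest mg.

800 mg

τ/t½ = 47/47 ≈ 1, so f = (1/2)^(47/47) ≈ 0.500000.
Cmin,ss = (D/Vd)·f/(1−f), so D = Cmin,ss·Vd·(1−f)/f.
D = 20 × 40 × (1−f)/f ≈ 20 × 40 × 1.00000 ≈ 800.00 mg.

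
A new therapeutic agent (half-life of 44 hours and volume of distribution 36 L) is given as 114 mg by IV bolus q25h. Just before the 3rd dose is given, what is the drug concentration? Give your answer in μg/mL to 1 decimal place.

f = (1/2)^(τ/t½) = (1/2)^(25/44) ≈ 0.6745.
C₀ = D/Vd = 114/36 ≈ 3.167 μg/mL.
Before the 3rd dose, 2 doses have been given. Superposition: Cmin = C₀·(f + f²).
≈ 3.167 × (0.6745 + 0.4550) ≈ 3.167 × 1.1295 ≈ 3.577 μg/mL.

3.6 μg/mL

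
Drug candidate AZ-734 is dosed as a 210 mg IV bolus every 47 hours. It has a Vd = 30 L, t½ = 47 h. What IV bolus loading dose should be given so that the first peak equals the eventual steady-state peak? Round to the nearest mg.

f = (1/2)^(47/47) ≈ 0.500000; accumulation ratio R = 1/(1−f) ≈ 2.00000.
Loading dose to hit Cmax,ss on first dose: D_load = D_maint·R ≈ 210 × 2.00000 ≈ 420.00 mg.

420 mg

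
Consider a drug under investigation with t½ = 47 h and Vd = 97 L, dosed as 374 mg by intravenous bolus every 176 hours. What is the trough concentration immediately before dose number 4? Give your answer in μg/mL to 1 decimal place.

f = (1/2)^(τ/t½) = (1/2)^(176/47) ≈ 0.0746.
C₀ = D/Vd = 374/97 ≈ 3.856 μg/mL.
Before the 4th dose, 3 doses have been given. Superposition: Cmin = C₀·(f + f² + … + f^3).
≈ 3.856 × (0.0746 + 0.0056 + 0.0004) ≈ 3.856 × 0.0806 ≈ 0.311 μg/mL.

0.3 μg/mL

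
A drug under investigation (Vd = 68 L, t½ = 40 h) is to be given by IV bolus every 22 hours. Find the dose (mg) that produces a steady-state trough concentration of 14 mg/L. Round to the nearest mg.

τ/t½ = 22/40 ≈ 0.55, so f = (1/2)^(22/40) ≈ 0.683020.
Cmin,ss = (D/Vd)·f/(1−f), so D = Cmin,ss·Vd·(1−f)/f.
D = 14 × 68 × (1−f)/f ≈ 14 × 68 × 0.46409 ≈ 441.81 mg.

442 mg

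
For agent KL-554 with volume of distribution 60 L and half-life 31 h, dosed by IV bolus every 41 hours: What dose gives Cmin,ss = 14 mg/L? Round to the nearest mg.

1261 mg

τ/t½ = 41/31 ≈ 1.3226, so f = (1/2)^(41/31) ≈ 0.399819.
Cmin,ss = (D/Vd)·f/(1−f), so D = Cmin,ss·Vd·(1−f)/f.
D = 14 × 60 × (1−f)/f ≈ 14 × 60 × 1.50113 ≈ 1260.95 mg.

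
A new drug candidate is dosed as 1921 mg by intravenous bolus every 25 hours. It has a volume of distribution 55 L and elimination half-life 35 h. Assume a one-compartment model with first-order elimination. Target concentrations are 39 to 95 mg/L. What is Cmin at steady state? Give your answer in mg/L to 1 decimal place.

54.5 mg/L

τ/t½ = 25/35 ≈ 0.71429, so fraction remaining f = (1/2)^(25/35) ≈ 0.6095.
Accumulation ratio R = 1/(1 − f) ≈ 1/0.3905 ≈ 2.5608.
Single-dose peak C₀ = D/Vd = 1921/55 ≈ 34.927 mg/L.
Steady-state peak Cmax,ss = C₀·R ≈ 34.927 × 2.5608 ≈ 89.441 mg/L.
Steady-state trough Cmin,ss = Cmax,ss·f ≈ 89.441 × 0.6095 ≈ 54.514 mg/L.
Trough 54.5 mg/L vs MEC 39 mg/L: adequate.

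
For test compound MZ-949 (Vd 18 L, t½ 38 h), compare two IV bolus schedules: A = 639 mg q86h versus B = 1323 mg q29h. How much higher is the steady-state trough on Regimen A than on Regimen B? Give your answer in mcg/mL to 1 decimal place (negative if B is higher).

Regimen A: f = (1/2)^(86/38) ≈ 0.2083; Cmin,ss = (639/18)·f/(1−f) ≈ 9.340 mcg/mL.
Regimen B: f = (1/2)^(29/38) ≈ 0.5892; Cmin,ss = (1323/18)·f/(1−f) ≈ 105.419 mcg/mL.
Difference ≈ 9.340 − 105.419 ≈ -96.079 mcg/mL.

-96.1 mcg/mL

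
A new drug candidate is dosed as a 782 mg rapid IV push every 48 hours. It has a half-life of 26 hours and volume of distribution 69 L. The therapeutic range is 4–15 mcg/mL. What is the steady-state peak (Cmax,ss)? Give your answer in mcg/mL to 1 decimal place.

k = ln2/t½ = ln2/26 ≈ 0.026660 h⁻¹; fraction remaining f = e^(−kτ) = e^(−0.026660×48) ≈ 0.2781.
Accumulation ratio R = 1/(1 − f) ≈ 1/0.7219 ≈ 1.3852.
Each bolus raises the concentration by D/Vd = 782/69 ≈ 11.333 mcg/mL.
Steady-state peak Cmax,ss = C₀·R ≈ 11.333 × 1.3852 ≈ 15.698 mcg/mL.
Peak 15.7 mcg/mL vs MTC 15 mcg/mL: exceeds toxic threshold.

15.7 mcg/mL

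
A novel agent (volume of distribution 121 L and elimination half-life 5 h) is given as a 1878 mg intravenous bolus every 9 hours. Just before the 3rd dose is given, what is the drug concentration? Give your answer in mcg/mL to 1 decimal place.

5.7 mcg/mL

f = (1/2)^(τ/t½) = (1/2)^(9/5) ≈ 0.2872.
C₀ = D/Vd = 1878/121 ≈ 15.521 mcg/mL.
Before the 3rd dose, 2 doses have been given. Superposition: Cmin = C₀·(f + f²).
≈ 15.521 × (0.2872 + 0.0825) ≈ 15.521 × 0.3697 ≈ 5.738 mcg/mL.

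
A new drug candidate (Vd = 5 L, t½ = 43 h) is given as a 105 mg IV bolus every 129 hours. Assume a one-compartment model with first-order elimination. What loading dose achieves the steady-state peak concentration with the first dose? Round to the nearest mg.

f = (1/2)^(129/43) ≈ 0.125000; accumulation ratio R = 1/(1−f) ≈ 1.14286.
Loading dose to hit Cmax,ss on first dose: D_load = D_maint·R ≈ 105 × 1.14286 ≈ 120.00 mg.

120 mg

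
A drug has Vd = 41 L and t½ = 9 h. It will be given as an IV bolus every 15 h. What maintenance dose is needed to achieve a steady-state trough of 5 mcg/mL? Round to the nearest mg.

446 mg

τ/t½ = 15/9 ≈ 1.6667, so f = (1/2)^(15/9) ≈ 0.314980.
Cmin,ss = (D/Vd)·f/(1−f), so D = Cmin,ss·Vd·(1−f)/f.
D = 5 × 41 × (1−f)/f ≈ 5 × 41 × 2.17480 ≈ 445.83 mg.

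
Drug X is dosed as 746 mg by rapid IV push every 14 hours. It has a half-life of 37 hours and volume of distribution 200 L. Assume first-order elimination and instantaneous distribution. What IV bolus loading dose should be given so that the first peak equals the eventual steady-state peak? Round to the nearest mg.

f = (1/2)^(14/37) ≈ 0.769302; accumulation ratio R = 1/(1−f) ≈ 4.33467.
Loading dose to hit Cmax,ss on first dose: D_load = D_maint·R ≈ 746 × 4.33467 ≈ 3233.66 mg.

3234 mg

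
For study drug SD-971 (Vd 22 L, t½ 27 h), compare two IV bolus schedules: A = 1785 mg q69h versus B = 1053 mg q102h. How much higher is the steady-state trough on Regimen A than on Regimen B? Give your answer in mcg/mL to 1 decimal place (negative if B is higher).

12.9 mcg/mL

Regimen A: f = (1/2)^(69/27) ≈ 0.1701; Cmin,ss = (1785/22)·f/(1−f) ≈ 16.630 mcg/mL.
Regimen B: f = (1/2)^(102/27) ≈ 0.0729; Cmin,ss = (1053/22)·f/(1−f) ≈ 3.764 mcg/mL.
Difference ≈ 16.630 − 3.764 ≈ 12.866 mcg/mL.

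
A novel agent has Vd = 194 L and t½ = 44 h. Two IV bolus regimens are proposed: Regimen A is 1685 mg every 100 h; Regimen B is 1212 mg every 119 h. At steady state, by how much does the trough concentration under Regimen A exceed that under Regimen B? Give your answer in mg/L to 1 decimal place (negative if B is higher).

1.1 mg/L

Regimen A: f = (1/2)^(100/44) ≈ 0.2069; Cmin,ss = (1685/194)·f/(1−f) ≈ 2.266 mg/L.
Regimen B: f = (1/2)^(119/44) ≈ 0.1534; Cmin,ss = (1212/194)·f/(1−f) ≈ 1.132 mg/L.
Difference ≈ 2.266 − 1.132 ≈ 1.134 mg/L.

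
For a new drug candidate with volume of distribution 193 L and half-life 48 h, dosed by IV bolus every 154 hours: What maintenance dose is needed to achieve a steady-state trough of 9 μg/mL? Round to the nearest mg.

τ/t½ = 154/48 ≈ 3.2083, so f = (1/2)^(154/48) ≈ 0.108192.
Cmin,ss = (D/Vd)·f/(1−f), so D = Cmin,ss·Vd·(1−f)/f.
D = 9 × 193 × (1−f)/f ≈ 9 × 193 × 8.24283 ≈ 14317.80 mg.

14318 mg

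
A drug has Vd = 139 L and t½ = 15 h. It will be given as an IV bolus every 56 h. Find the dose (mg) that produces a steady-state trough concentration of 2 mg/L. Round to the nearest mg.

3419 mg

τ/t½ = 56/15 ≈ 3.7333, so f = (1/2)^(56/15) ≈ 0.075189.
Cmin,ss = (D/Vd)·f/(1−f), so D = Cmin,ss·Vd·(1−f)/f.
D = 2 × 139 × (1−f)/f ≈ 2 × 139 × 12.29982 ≈ 3419.35 mg.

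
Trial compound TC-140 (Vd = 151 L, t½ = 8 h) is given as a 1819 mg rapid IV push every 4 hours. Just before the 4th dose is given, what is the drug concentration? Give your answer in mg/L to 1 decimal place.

f = (1/2)^(τ/t½) = (1/2)^(4/8) ≈ 0.7071.
C₀ = D/Vd = 1819/151 ≈ 12.046 mg/L.
Before the 4th dose, 3 doses have been given. Superposition: Cmin = C₀·(f + f² + … + f^3).
≈ 12.046 × (0.7071 + 0.5000 + 0.3535) ≈ 12.046 × 1.5606 ≈ 18.799 mg/L.

18.8 mg/L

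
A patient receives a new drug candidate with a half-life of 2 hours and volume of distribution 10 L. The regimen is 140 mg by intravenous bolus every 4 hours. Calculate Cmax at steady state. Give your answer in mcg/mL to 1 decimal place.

The dosing interval is 2 half-lives, so f = 2^(−2) = 0.25.
Accumulation ratio R = 1/(1 − f) = 1/0.75 = 4/3.
Single-dose peak C₀ = D/Vd = 140/10 = 14 mcg/mL.
Steady-state peak Cmax,ss = C₀·R = 14 × 4/3 ≈ 18.667 mcg/mL.

18.7 mcg/mL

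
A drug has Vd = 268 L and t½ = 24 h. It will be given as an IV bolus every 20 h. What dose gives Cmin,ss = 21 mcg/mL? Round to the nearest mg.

τ/t½ = 20/24 ≈ 0.83333, so f = (1/2)^(20/24) ≈ 0.561231.
Cmin,ss = (D/Vd)·f/(1−f), so D = Cmin,ss·Vd·(1−f)/f.
D = 21 × 268 × (1−f)/f ≈ 21 × 268 × 0.78180 ≈ 4399.97 mg.

4400 mg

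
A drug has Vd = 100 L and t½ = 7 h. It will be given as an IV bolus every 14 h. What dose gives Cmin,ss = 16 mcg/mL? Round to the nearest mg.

τ/t½ = 14/7 ≈ 2, so f = (1/2)^(14/7) ≈ 0.250000.
Cmin,ss = (D/Vd)·f/(1−f), so D = Cmin,ss·Vd·(1−f)/f.
D = 16 × 100 × (1−f)/f ≈ 16 × 100 × 3.00000 ≈ 4800.00 mg.

4800 mg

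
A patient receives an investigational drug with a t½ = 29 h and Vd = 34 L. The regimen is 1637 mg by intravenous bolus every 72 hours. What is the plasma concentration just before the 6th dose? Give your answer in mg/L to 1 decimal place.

10.5 mg/L

f = (1/2)^(τ/t½) = (1/2)^(72/29) ≈ 0.1789.
C₀ = D/Vd = 1637/34 ≈ 48.147 mg/L.
Before the 6th dose, 5 doses have been given. Superposition: Cmin = C₀·(f + f² + … + f^5).
≈ 48.147 × (0.1789 + 0.0320 + 0.0057 + 0.0010 + 0.0002) ≈ 48.147 × 0.2178 ≈ 10.486 mg/L.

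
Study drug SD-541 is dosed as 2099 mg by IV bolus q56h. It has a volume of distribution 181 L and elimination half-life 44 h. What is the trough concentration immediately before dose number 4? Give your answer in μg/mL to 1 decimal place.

7.6 μg/mL

f = (1/2)^(τ/t½) = (1/2)^(56/44) ≈ 0.4139.
C₀ = D/Vd = 2099/181 ≈ 11.597 μg/mL.
Before the 4th dose, 3 doses have been given. Superposition: Cmin = C₀·(f + f² + … + f^3).
≈ 11.597 × (0.4139 + 0.1713 + 0.0709) ≈ 11.597 × 0.6561 ≈ 7.609 μg/mL.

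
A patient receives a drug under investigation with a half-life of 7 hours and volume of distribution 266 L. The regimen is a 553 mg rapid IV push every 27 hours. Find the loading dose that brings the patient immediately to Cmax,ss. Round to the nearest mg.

f = (1/2)^(27/7) ≈ 0.069006; accumulation ratio R = 1/(1−f) ≈ 1.07412.
Loading dose to hit Cmax,ss on first dose: D_load = D_maint·R ≈ 553 × 1.07412 ≈ 593.99 mg.

594 mg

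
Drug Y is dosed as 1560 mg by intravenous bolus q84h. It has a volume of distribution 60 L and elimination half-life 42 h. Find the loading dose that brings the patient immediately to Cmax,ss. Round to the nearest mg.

f = (1/2)^(84/42) ≈ 0.250000; accumulation ratio R = 1/(1−f) ≈ 1.33333.
Loading dose to hit Cmax,ss on first dose: D_load = D_maint·R ≈ 1560 × 1.33333 ≈ 2079.99 mg.

2080 mg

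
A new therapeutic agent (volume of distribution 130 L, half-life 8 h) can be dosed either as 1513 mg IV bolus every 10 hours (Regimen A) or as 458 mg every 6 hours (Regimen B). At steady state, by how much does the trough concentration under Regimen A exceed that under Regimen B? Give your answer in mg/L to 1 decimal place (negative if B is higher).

3.3 mg/L

Regimen A: f = (1/2)^(10/8) ≈ 0.4204; Cmin,ss = (1513/130)·f/(1−f) ≈ 8.442 mg/L.
Regimen B: f = (1/2)^(6/8) ≈ 0.5946; Cmin,ss = (458/130)·f/(1−f) ≈ 5.167 mg/L.
Difference ≈ 8.442 − 5.167 ≈ 3.275 mg/L.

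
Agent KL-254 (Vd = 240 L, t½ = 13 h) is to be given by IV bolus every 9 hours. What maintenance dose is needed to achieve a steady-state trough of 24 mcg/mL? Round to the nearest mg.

3547 mg

τ/t½ = 9/13 ≈ 0.69231, so f = (1/2)^(9/13) ≈ 0.618863.
Cmin,ss = (D/Vd)·f/(1−f), so D = Cmin,ss·Vd·(1−f)/f.
D = 24 × 240 × (1−f)/f ≈ 24 × 240 × 0.61587 ≈ 3547.41 mg.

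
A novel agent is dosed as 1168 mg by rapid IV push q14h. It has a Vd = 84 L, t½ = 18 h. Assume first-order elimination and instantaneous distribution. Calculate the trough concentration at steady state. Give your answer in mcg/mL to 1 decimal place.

19.5 mcg/mL

τ/t½ = 14/18 ≈ 0.77778, so fraction remaining f = (1/2)^(14/18) ≈ 0.5833.
Each bolus raises the concentration by D/Vd = 1168/84 ≈ 13.905 mcg/mL.
Steady-state trough Cmin,ss = C₀·f/(1−f) ≈ 13.905 × 0.5833/0.4167 ≈ 19.464 mcg/mL.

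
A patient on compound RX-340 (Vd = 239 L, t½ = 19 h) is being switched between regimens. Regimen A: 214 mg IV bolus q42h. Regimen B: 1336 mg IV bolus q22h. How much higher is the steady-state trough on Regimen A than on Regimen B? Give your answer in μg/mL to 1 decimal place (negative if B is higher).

Regimen A: f = (1/2)^(42/19) ≈ 0.2161; Cmin,ss = (214/239)·f/(1−f) ≈ 0.247 μg/mL.
Regimen B: f = (1/2)^(22/19) ≈ 0.4482; Cmin,ss = (1336/239)·f/(1−f) ≈ 4.540 μg/mL.
Difference ≈ 0.247 − 4.540 ≈ -4.293 μg/mL.

-4.3 μg/mL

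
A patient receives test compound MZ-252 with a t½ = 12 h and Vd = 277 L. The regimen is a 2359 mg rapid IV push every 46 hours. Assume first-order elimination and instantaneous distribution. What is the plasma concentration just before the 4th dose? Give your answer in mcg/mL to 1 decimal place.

0.6 mcg/mL

f = (1/2)^(τ/t½) = (1/2)^(46/12) ≈ 0.0702.
C₀ = D/Vd = 2359/277 ≈ 8.516 mcg/mL.
Before the 4th dose, 3 doses have been given. Superposition: Cmin = C₀·(f + f² + … + f^3).
≈ 8.516 × (0.0702 + 0.0049 + 0.0003) ≈ 8.516 × 0.0754 ≈ 0.642 mcg/mL.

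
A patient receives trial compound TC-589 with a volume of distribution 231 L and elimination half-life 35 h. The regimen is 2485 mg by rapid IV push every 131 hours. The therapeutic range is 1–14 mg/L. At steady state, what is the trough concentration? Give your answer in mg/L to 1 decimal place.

k = ln2/t½ = ln2/35 ≈ 0.019804 h⁻¹; fraction remaining f = e^(−kτ) = e^(−0.019804×131) ≈ 0.0747.
Single-dose peak C₀ = D/Vd = 2485/231 ≈ 10.758 mg/L.
Steady-state trough Cmin,ss = C₀·f/(1−f) ≈ 10.758 × 0.0747/0.9253 ≈ 0.868 mg/L.
Trough 0.9 mg/L vs MEC 1 mg/L: subtherapeutic.

0.9 mg/L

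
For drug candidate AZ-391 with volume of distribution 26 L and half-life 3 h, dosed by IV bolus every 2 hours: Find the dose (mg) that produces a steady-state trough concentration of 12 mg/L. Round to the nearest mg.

183 mg

τ/t½ = 2/3 ≈ 0.66667, so f = (1/2)^(2/3) ≈ 0.629961.
Cmin,ss = (D/Vd)·f/(1−f), so D = Cmin,ss·Vd·(1−f)/f.
D = 12 × 26 × (1−f)/f ≈ 12 × 26 × 0.58740 ≈ 183.27 mg.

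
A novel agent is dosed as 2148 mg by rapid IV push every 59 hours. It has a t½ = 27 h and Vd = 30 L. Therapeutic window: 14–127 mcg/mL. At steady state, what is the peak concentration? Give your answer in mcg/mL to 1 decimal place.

91.8 mcg/mL

Over one 59-h interval, 59/27 ≈ 2.1852 half-lives elapse, leaving f ≈ 0.2199 of each dose.
Accumulation ratio R = 1/(1 − f) ≈ 1/0.7801 ≈ 1.2819.
Each bolus raises the concentration by D/Vd = 2148/30 ≈ 71.600 mcg/mL.
Cmax,ss = C₀/(1 − f) ≈ 71.600/0.7801 ≈ 91.783 mcg/mL.
Peak 91.8 mcg/mL vs MTC 127 mcg/mL: below toxic threshold.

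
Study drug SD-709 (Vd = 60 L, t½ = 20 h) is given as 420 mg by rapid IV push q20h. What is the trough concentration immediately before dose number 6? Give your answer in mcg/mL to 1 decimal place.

f = (1/2)^(τ/t½) = (1/2)^(20/20) ≈ 0.5000.
C₀ = D/Vd = 420/60 ≈ 7.000 mcg/mL.
Before the 6th dose, 5 doses have been given. Superposition: Cmin = C₀·(f + f² + … + f^5).
≈ 7.000 × (0.5000 + 0.2500 + 0.1250 + 0.0625 + 0.0313) ≈ 7.000 × 0.9688 ≈ 6.782 mcg/mL.

6.8 mcg/mL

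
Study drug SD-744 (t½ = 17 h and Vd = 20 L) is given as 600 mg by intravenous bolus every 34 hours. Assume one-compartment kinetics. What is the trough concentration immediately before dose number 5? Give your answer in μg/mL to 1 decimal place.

f = (1/2)^(τ/t½) = (1/2)^(34/17) ≈ 0.2500.
C₀ = D/Vd = 600/20 ≈ 30.000 μg/mL.
Before the 5th dose, 4 doses have been given. Superposition: Cmin = C₀·(f + f² + … + f^4).
≈ 30.000 × (0.2500 + 0.0625 + 0.0156 + 0.0039) ≈ 30.000 × 0.3320 ≈ 9.960 μg/mL.

10.0 μg/mL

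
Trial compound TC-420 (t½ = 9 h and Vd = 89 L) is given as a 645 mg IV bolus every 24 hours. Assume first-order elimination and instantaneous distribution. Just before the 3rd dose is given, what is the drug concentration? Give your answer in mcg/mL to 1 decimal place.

1.3 mcg/mL

f = (1/2)^(τ/t½) = (1/2)^(24/9) ≈ 0.1575.
C₀ = D/Vd = 645/89 ≈ 7.247 mcg/mL.
Before the 3rd dose, 2 doses have been given. Superposition: Cmin = C₀·(f + f²).
≈ 7.247 × (0.1575 + 0.0248) ≈ 7.247 × 0.1823 ≈ 1.321 mcg/mL.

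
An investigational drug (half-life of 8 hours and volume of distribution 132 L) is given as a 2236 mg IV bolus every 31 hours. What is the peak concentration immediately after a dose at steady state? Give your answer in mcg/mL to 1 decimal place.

18.2 mcg/mL

τ/t½ = 31/8 ≈ 3.875, so fraction remaining f = (1/2)^(31/8) ≈ 0.0682.
At steady state, accumulation factor R = 1/(1 − e^(−kτ)) ≈ 1.0732.
Single-dose peak C₀ = D/Vd = 2236/132 ≈ 16.939 mcg/mL.
Steady-state peak Cmax,ss = C₀·R ≈ 16.939 × 1.0732 ≈ 18.179 mcg/mL.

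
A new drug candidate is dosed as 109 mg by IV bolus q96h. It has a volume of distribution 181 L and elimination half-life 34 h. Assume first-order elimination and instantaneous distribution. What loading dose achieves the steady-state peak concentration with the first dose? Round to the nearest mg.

f = (1/2)^(96/34) ≈ 0.141264; accumulation ratio R = 1/(1−f) ≈ 1.16450.
Loading dose to hit Cmax,ss on first dose: D_load = D_maint·R ≈ 109 × 1.16450 ≈ 126.93 mg.

127 mg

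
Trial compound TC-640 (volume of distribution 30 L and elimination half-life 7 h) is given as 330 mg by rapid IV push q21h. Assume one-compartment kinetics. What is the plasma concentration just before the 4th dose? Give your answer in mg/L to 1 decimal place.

1.6 mg/L

f = (1/2)^(τ/t½) = (1/2)^(21/7) ≈ 0.1250.
C₀ = D/Vd = 330/30 ≈ 11.000 mg/L.
Before the 4th dose, 3 doses have been given. Superposition: Cmin = C₀·(f + f² + … + f^3).
≈ 11.000 × (0.1250 + 0.0156 + 0.0020) ≈ 11.000 × 0.1426 ≈ 1.569 mg/L.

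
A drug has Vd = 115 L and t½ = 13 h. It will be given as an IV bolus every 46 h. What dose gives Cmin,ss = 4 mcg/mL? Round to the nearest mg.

4885 mg

τ/t½ = 46/13 ≈ 3.5385, so f = (1/2)^(46/13) ≈ 0.086063.
Cmin,ss = (D/Vd)·f/(1−f), so D = Cmin,ss·Vd·(1−f)/f.
D = 4 × 115 × (1−f)/f ≈ 4 × 115 × 10.61940 ≈ 4884.92 mg.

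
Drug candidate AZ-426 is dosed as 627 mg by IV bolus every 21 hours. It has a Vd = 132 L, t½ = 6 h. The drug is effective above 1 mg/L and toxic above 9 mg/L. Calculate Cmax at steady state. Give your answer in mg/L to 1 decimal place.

5.2 mg/L

k = ln2/t½ = ln2/6 ≈ 0.115525 h⁻¹; fraction remaining f = e^(−kτ) = e^(−0.115525×21) ≈ 0.0884.
Accumulation ratio R = 1/(1 − f) ≈ 1/0.9116 ≈ 1.0970.
Single-dose peak C₀ = D/Vd = 627/132 ≈ 4.750 mg/L.
Cmax,ss = C₀/(1 − f) ≈ 4.750/0.9116 ≈ 5.211 mg/L.
Peak 5.2 mg/L vs MTC 9 mg/L: below toxic threshold.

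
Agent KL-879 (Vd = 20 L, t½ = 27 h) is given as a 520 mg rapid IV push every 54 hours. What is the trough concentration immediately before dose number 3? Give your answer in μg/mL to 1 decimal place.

f = (1/2)^(τ/t½) = (1/2)^(54/27) ≈ 0.2500.
C₀ = D/Vd = 520/20 ≈ 26.000 μg/mL.
Before the 3rd dose, 2 doses have been given. Superposition: Cmin = C₀·(f + f²).
≈ 26.000 × (0.2500 + 0.0625) ≈ 26.000 × 0.3125 ≈ 8.125 μg/mL.

8.1 μg/mL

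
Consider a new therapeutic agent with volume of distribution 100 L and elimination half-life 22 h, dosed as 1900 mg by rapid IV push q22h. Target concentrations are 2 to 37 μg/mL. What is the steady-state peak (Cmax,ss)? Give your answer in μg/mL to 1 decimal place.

38.0 μg/mL

The dosing interval is 1 half-life, so f = 2^(−1) = 0.5.
Accumulation ratio R = 1/(1 − f) = 1/0.5 = 2/1.
Single-dose peak C₀ = D/Vd = 1900/100 = 19 μg/mL.
Steady-state peak Cmax,ss = C₀·R = 19 × 2/1 ≈ 38.000 μg/mL.
Peak 38.0 μg/mL vs MTC 37 μg/mL: exceeds toxic threshold.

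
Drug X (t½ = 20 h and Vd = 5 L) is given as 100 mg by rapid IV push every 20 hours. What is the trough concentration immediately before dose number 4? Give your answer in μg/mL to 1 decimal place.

17.5 μg/mL

f = (1/2)^(τ/t½) = (1/2)^(20/20) ≈ 0.5000.
C₀ = D/Vd = 100/5 ≈ 20.000 μg/mL.
Before the 4th dose, 3 doses have been given. Superposition: Cmin = C₀·(f + f² + … + f^3).
≈ 20.000 × (0.5000 + 0.2500 + 0.1250) ≈ 20.000 × 0.8750 ≈ 17.500 μg/mL.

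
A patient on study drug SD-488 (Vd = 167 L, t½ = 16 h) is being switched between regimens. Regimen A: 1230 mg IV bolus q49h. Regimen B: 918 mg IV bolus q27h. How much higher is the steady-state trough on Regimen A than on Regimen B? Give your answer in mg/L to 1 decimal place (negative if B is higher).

-1.5 mg/L

Regimen A: f = (1/2)^(49/16) ≈ 0.1197; Cmin,ss = (1230/167)·f/(1−f) ≈ 1.002 mg/L.
Regimen B: f = (1/2)^(27/16) ≈ 0.3105; Cmin,ss = (918/167)·f/(1−f) ≈ 2.475 mg/L.
Difference ≈ 1.002 − 2.475 ≈ -1.473 mg/L.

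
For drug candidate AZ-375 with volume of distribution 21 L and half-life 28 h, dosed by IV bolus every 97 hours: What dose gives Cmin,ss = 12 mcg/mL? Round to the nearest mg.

τ/t½ = 97/28 ≈ 3.4643, so f = (1/2)^(97/28) ≈ 0.090604.
Cmin,ss = (D/Vd)·f/(1−f), so D = Cmin,ss·Vd·(1−f)/f.
D = 12 × 21 × (1−f)/f ≈ 12 × 21 × 10.03704 ≈ 2529.33 mg.

2529 mg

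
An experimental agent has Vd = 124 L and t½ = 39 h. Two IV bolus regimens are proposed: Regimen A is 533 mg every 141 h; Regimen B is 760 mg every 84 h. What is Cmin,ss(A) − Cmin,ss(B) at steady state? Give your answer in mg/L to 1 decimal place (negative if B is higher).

Regimen A: f = (1/2)^(141/39) ≈ 0.0816; Cmin,ss = (533/124)·f/(1−f) ≈ 0.382 mg/L.
Regimen B: f = (1/2)^(84/39) ≈ 0.2247; Cmin,ss = (760/124)·f/(1−f) ≈ 1.776 mg/L.
Difference ≈ 0.382 − 1.776 ≈ -1.394 mg/L.

-1.4 mg/L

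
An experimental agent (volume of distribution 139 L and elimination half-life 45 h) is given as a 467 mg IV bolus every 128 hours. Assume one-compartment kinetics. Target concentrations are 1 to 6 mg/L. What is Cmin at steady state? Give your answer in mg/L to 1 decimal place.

τ/t½ = 128/45 ≈ 2.8444, so fraction remaining f = (1/2)^(128/45) ≈ 0.1392.
Each bolus raises the concentration by D/Vd = 467/139 ≈ 3.360 mg/L.
Steady-state trough Cmin,ss = C₀·f/(1−f) ≈ 3.360 × 0.1392/0.8608 ≈ 0.543 mg/L.
Trough 0.5 mg/L vs MEC 1 mg/L: subtherapeutic.

0.5 mg/L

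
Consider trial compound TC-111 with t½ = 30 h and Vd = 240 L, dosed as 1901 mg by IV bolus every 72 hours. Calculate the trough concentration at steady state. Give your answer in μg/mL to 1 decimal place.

Over one 72-h interval, 72/30 ≈ 2.4 half-lives elapse, leaving f ≈ 0.1895 of each dose.
Single-dose peak C₀ = D/Vd = 1901/240 ≈ 7.921 μg/mL.
Steady-state trough Cmin,ss = C₀·f/(1−f) ≈ 7.921 × 0.1895/0.8105 ≈ 1.852 μg/mL.

1.9 μg/mL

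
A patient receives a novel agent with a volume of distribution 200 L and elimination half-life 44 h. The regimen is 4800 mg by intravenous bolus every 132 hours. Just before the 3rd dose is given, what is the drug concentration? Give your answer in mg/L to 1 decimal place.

f = (1/2)^(τ/t½) = (1/2)^(132/44) ≈ 0.1250.
C₀ = D/Vd = 4800/200 ≈ 24.000 mg/L.
Before the 3rd dose, 2 doses have been given. Superposition: Cmin = C₀·(f + f²).
≈ 24.000 × (0.1250 + 0.0156) ≈ 24.000 × 0.1406 ≈ 3.374 mg/L.

3.4 mg/L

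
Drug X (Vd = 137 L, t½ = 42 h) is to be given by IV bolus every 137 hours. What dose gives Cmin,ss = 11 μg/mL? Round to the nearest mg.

12949 mg

τ/t½ = 137/42 ≈ 3.2619, so f = (1/2)^(137/42) ≈ 0.104248.
Cmin,ss = (D/Vd)·f/(1−f), so D = Cmin,ss·Vd·(1−f)/f.
D = 11 × 137 × (1−f)/f ≈ 11 × 137 × 8.59251 ≈ 12948.91 mg.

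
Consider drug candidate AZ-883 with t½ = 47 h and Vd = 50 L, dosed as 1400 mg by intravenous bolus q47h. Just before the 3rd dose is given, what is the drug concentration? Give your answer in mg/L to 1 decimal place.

f = (1/2)^(τ/t½) = (1/2)^(47/47) ≈ 0.5000.
C₀ = D/Vd = 1400/50 ≈ 28.000 mg/L.
Before the 3rd dose, 2 doses have been given. Superposition: Cmin = C₀·(f + f²).
≈ 28.000 × (0.5000 + 0.2500) ≈ 28.000 × 0.7500 ≈ 21.000 mg/L.

21.0 mg/L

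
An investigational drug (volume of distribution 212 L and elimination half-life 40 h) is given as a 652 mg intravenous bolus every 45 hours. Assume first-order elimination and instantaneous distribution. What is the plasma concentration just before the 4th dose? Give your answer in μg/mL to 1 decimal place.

2.4 μg/mL

f = (1/2)^(τ/t½) = (1/2)^(45/40) ≈ 0.4585.
C₀ = D/Vd = 652/212 ≈ 3.075 μg/mL.
Before the 4th dose, 3 doses have been given. Superposition: Cmin = C₀·(f + f² + … + f^3).
≈ 3.075 × (0.4585 + 0.2102 + 0.0964) ≈ 3.075 × 0.7651 ≈ 2.353 μg/mL.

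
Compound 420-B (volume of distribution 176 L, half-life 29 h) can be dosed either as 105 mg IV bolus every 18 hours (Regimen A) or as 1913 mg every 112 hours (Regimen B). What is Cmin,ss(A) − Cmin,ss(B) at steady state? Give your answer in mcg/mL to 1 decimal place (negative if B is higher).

Regimen A: f = (1/2)^(18/29) ≈ 0.6504; Cmin,ss = (105/176)·f/(1−f) ≈ 1.110 mcg/mL.
Regimen B: f = (1/2)^(112/29) ≈ 0.0688; Cmin,ss = (1913/176)·f/(1−f) ≈ 0.803 mcg/mL.
Difference ≈ 1.110 − 0.803 ≈ 0.307 mcg/mL.

0.3 mcg/mL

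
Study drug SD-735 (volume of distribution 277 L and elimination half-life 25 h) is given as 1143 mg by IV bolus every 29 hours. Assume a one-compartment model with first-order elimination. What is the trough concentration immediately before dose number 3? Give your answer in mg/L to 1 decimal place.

2.7 mg/L

f = (1/2)^(τ/t½) = (1/2)^(29/25) ≈ 0.4475.
C₀ = D/Vd = 1143/277 ≈ 4.126 mg/L.
Before the 3rd dose, 2 doses have been given. Superposition: Cmin = C₀·(f + f²).
≈ 4.126 × (0.4475 + 0.2003) ≈ 4.126 × 0.6478 ≈ 2.673 mg/L.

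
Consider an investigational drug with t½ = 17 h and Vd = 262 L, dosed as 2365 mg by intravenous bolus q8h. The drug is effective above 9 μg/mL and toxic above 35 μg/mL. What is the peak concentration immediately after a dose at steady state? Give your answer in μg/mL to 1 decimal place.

τ/t½ = 8/17 ≈ 0.47059, so fraction remaining f = (1/2)^(8/17) ≈ 0.7217.
At steady state, accumulation factor R = 1/(1 − e^(−kτ)) ≈ 3.5932.
Single-dose peak C₀ = D/Vd = 2365/262 ≈ 9.027 μg/mL.
Steady-state peak Cmax,ss = C₀·R ≈ 9.027 × 3.5932 ≈ 32.436 μg/mL.
Peak 32.4 μg/mL vs MTC 35 μg/mL: below toxic threshold.

32.4 μg/mL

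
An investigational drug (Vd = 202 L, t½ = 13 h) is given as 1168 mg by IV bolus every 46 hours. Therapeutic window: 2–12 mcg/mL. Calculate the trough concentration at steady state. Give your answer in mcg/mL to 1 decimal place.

0.5 mcg/mL

k = ln2/t½ = ln2/13 ≈ 0.053319 h⁻¹; fraction remaining f = e^(−kτ) = e^(−0.053319×46) ≈ 0.0861.
At steady state, accumulation factor R = 1/(1 − e^(−kτ)) ≈ 1.0942.
Single-dose peak C₀ = D/Vd = 1168/202 ≈ 5.782 mcg/mL.
Cmax,ss = C₀/(1 − f) ≈ 5.782/0.9139 ≈ 6.327 mcg/mL.
One interval later, Cmin,ss = Cmax,ss·e^(−kτ) ≈ 6.327 × 0.0861 ≈ 0.545 mcg/mL.
Trough 0.5 mcg/mL vs MEC 2 mcg/mL: subtherapeutic.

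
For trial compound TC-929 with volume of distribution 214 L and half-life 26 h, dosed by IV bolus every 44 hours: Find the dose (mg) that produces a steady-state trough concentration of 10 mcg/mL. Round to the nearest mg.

τ/t½ = 44/26 ≈ 1.6923, so f = (1/2)^(44/26) ≈ 0.309432.
Cmin,ss = (D/Vd)·f/(1−f), so D = Cmin,ss·Vd·(1−f)/f.
D = 10 × 214 × (1−f)/f ≈ 10 × 214 × 2.23173 ≈ 4775.90 mg.

4776 mg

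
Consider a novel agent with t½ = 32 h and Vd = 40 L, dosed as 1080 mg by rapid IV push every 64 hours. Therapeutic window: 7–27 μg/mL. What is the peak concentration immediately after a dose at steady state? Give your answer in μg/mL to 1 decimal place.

The dosing interval is 2 half-lives, so f = 2^(−2) = 0.25.
Accumulation ratio R = 1/(1 − f) = 1/0.75 = 4/3.
Single-dose peak C₀ = D/Vd = 1080/40 = 27 μg/mL.
Steady-state peak Cmax,ss = C₀·R = 27 × 4/3 ≈ 36.000 μg/mL.
Peak 36.0 μg/mL vs MTC 27 μg/mL: exceeds toxic threshold.

36.0 μg/mL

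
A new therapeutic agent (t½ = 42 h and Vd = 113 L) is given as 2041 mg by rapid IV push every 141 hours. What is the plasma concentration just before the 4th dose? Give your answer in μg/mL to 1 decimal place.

f = (1/2)^(τ/t½) = (1/2)^(141/42) ≈ 0.0976.
C₀ = D/Vd = 2041/113 ≈ 18.062 μg/mL.
Before the 4th dose, 3 doses have been given. Superposition: Cmin = C₀·(f + f² + … + f^3).
≈ 18.062 × (0.0976 + 0.0095 + 0.0009) ≈ 18.062 × 0.1080 ≈ 1.951 μg/mL.

2.0 μg/mL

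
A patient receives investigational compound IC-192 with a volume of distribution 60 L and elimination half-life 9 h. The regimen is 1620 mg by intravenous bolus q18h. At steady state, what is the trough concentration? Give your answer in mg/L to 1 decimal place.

9.0 mg/L

The dosing interval is 2 half-lives, so f = 2^(−2) = 0.25.
Accumulation ratio R = 1/(1 − f) = 1/0.75 = 4/3.
Single-dose peak C₀ = D/Vd = 1620/60 = 27 mg/L.
Steady-state peak Cmax,ss = C₀·R = 27 × 4/3 ≈ 36.000 mg/L.
Steady-state trough Cmin,ss = Cmax,ss·f ≈ 36.000 × 0.25 ≈ 9.000 mg/L.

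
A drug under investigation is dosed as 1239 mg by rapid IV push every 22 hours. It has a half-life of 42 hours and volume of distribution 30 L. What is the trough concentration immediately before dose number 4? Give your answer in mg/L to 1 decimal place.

62.6 mg/L

f = (1/2)^(τ/t½) = (1/2)^(22/42) ≈ 0.6955.
C₀ = D/Vd = 1239/30 ≈ 41.300 mg/L.
Before the 4th dose, 3 doses have been given. Superposition: Cmin = C₀·(f + f² + … + f^3).
≈ 41.300 × (0.6955 + 0.4837 + 0.3364) ≈ 41.300 × 1.5156 ≈ 62.594 mg/L.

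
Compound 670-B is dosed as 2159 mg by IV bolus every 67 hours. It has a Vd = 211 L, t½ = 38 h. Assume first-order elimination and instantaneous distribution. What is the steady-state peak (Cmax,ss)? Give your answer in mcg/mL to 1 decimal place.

k = ln2/t½ = ln2/38 ≈ 0.018241 h⁻¹; fraction remaining f = e^(−kτ) = e^(−0.018241×67) ≈ 0.2946.
Accumulation ratio R = 1/(1 − f) ≈ 1/0.7054 ≈ 1.4176.
Single-dose peak C₀ = D/Vd = 2159/211 ≈ 10.232 mcg/mL.
Steady-state peak Cmax,ss = C₀·R ≈ 10.232 × 1.4176 ≈ 14.505 mcg/mL.

14.5 mcg/mL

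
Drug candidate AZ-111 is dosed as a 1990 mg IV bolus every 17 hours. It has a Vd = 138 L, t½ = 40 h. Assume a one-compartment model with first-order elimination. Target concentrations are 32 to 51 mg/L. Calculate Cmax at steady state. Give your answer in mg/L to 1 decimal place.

Over one 17-h interval, 17/40 ≈ 0.425 half-lives elapse, leaving f ≈ 0.7448 of each dose.
At steady state, accumulation factor R = 1/(1 − e^(−kτ)) ≈ 3.9185.
Single-dose peak C₀ = D/Vd = 1990/138 ≈ 14.420 mg/L.
Steady-state peak Cmax,ss = C₀·R ≈ 14.420 × 3.9185 ≈ 56.505 mg/L.
Peak 56.5 mg/L vs MTC 51 mg/L: exceeds toxic threshold.

56.5 mg/L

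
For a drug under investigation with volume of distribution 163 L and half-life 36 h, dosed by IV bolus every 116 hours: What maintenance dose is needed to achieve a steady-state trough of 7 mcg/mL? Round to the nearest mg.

τ/t½ = 116/36 ≈ 3.2222, so f = (1/2)^(116/36) ≈ 0.107155.
Cmin,ss = (D/Vd)·f/(1−f), so D = Cmin,ss·Vd·(1−f)/f.
D = 7 × 163 × (1−f)/f ≈ 7 × 163 × 8.33228 ≈ 9507.13 mg.

9507 mg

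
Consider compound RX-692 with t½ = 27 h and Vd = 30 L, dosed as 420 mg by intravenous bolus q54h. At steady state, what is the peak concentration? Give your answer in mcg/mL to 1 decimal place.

τ = 54 h = 2 half-lives, so f = (1/2)^2 = 0.25.
At steady state, R = 1/(1 − 0.25) = 4/3.
Single-dose peak C₀ = D/Vd = 420/30 = 14 mcg/mL.
Steady-state peak Cmax,ss = C₀·R = 14 × 4/3 ≈ 18.667 mcg/mL.

18.7 mcg/mL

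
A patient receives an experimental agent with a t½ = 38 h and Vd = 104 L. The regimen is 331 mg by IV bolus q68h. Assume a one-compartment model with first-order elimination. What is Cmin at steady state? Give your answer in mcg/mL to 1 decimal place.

Over one 68-h interval, 68/38 ≈ 1.7895 half-lives elapse, leaving f ≈ 0.2893 of each dose.
Single-dose peak C₀ = D/Vd = 331/104 ≈ 3.183 mcg/mL.
Steady-state trough Cmin,ss = C₀·f/(1−f) ≈ 3.183 × 0.2893/0.7107 ≈ 1.296 mcg/mL.

1.3 mcg/mL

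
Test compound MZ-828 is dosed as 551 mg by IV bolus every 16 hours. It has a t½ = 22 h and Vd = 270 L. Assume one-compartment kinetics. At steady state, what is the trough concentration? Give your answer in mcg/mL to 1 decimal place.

3.1 mcg/mL

τ/t½ = 16/22 ≈ 0.72727, so fraction remaining f = (1/2)^(16/22) ≈ 0.6040.
Accumulation ratio R = 1/(1 − f) ≈ 1/0.3960 ≈ 2.5253.
Each bolus raises the concentration by D/Vd = 551/270 ≈ 2.041 mcg/mL.
Cmax,ss = C₀/(1 − f) ≈ 2.041/0.3960 ≈ 5.154 mcg/mL.
One interval later, Cmin,ss = Cmax,ss·e^(−kτ) ≈ 5.154 × 0.6040 ≈ 3.113 mcg/mL.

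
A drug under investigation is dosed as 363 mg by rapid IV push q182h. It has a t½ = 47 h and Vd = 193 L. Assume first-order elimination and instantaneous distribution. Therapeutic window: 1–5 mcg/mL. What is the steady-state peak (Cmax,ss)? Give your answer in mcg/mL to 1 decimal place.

2.0 mcg/mL

Over one 182-h interval, 182/47 ≈ 3.8723 half-lives elapse, leaving f ≈ 0.0683 of each dose.
At steady state, accumulation factor R = 1/(1 − e^(−kτ)) ≈ 1.0733.
Each bolus raises the concentration by D/Vd = 363/193 ≈ 1.881 mcg/mL.
Steady-state peak Cmax,ss = C₀·R ≈ 1.881 × 1.0733 ≈ 2.019 mcg/mL.
Peak 2.0 mcg/mL vs MTC 5 mcg/mL: below toxic threshold.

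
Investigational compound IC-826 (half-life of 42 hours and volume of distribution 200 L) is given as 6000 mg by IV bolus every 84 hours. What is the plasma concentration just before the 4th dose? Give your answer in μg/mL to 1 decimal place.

f = (1/2)^(τ/t½) = (1/2)^(84/42) ≈ 0.2500.
C₀ = D/Vd = 6000/200 ≈ 30.000 μg/mL.
Before the 4th dose, 3 doses have been given. Superposition: Cmin = C₀·(f + f² + … + f^3).
≈ 30.000 × (0.2500 + 0.0625 + 0.0156) ≈ 30.000 × 0.3281 ≈ 9.843 μg/mL.

9.8 μg/mL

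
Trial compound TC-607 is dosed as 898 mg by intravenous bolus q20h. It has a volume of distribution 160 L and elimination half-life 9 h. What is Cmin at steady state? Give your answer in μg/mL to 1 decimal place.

τ/t½ = 20/9 ≈ 2.2222, so fraction remaining f = (1/2)^(20/9) ≈ 0.2143.
Single-dose peak C₀ = D/Vd = 898/160 ≈ 5.612 μg/mL.
Steady-state trough Cmin,ss = C₀·f/(1−f) ≈ 5.612 × 0.2143/0.7857 ≈ 1.531 μg/mL.

1.5 μg/mL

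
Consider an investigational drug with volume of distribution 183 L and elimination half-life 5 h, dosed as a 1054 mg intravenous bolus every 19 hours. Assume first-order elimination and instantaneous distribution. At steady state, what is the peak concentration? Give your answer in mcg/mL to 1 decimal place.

τ/t½ = 19/5 ≈ 3.8, so fraction remaining f = (1/2)^(19/5) ≈ 0.0718.
At steady state, accumulation factor R = 1/(1 − e^(−kτ)) ≈ 1.0774.
Single-dose peak C₀ = D/Vd = 1054/183 ≈ 5.760 mcg/mL.
Steady-state peak Cmax,ss = C₀·R ≈ 5.760 × 1.0774 ≈ 6.206 mcg/mL.

6.2 mcg/mL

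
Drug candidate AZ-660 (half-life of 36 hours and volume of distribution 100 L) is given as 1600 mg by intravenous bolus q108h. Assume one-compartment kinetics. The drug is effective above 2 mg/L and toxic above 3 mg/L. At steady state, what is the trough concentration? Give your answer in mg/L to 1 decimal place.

2.3 mg/L

The dosing interval is 3 half-lives, so f = 2^(−3) = 0.125.
Accumulation ratio R = 1/(1 − f) = 1/0.875 = 8/7.
Single-dose peak C₀ = D/Vd = 1600/100 = 16 mg/L.
Steady-state peak Cmax,ss = C₀·R = 16 × 8/7 ≈ 18.286 mg/L.
Steady-state trough Cmin,ss = Cmax,ss·f ≈ 18.286 × 0.125 ≈ 2.286 mg/L.
Trough 2.3 mg/L vs MEC 2 mg/L: adequate.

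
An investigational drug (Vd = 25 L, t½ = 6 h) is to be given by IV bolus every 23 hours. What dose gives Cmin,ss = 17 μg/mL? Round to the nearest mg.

5633 mg

τ/t½ = 23/6 ≈ 3.8333, so f = (1/2)^(23/6) ≈ 0.070154.
Cmin,ss = (D/Vd)·f/(1−f), so D = Cmin,ss·Vd·(1−f)/f.
D = 17 × 25 × (1−f)/f ≈ 17 × 25 × 13.25435 ≈ 5633.10 mg.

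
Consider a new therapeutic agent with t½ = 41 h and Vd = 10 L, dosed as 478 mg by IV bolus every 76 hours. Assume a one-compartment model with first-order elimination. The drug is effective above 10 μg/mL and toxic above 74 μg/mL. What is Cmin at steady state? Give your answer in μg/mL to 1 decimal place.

τ/t½ = 76/41 ≈ 1.8537, so fraction remaining f = (1/2)^(76/41) ≈ 0.2767.
Single-dose peak C₀ = D/Vd = 478/10 ≈ 47.800 μg/mL.
Steady-state trough Cmin,ss = C₀·f/(1−f) ≈ 47.800 × 0.2767/0.7233 ≈ 18.286 μg/mL.
Trough 18.3 μg/mL vs MEC 10 μg/mL: adequate.

18.3 μg/mL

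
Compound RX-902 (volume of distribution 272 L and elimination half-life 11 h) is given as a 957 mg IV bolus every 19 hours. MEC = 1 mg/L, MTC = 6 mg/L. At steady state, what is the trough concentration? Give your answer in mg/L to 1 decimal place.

1.5 mg/L

k = ln2/t½ = ln2/11 ≈ 0.063013 h⁻¹; fraction remaining f = e^(−kτ) = e^(−0.063013×19) ≈ 0.3020.
Accumulation ratio R = 1/(1 − f) ≈ 1/0.6980 ≈ 1.4327.
Each bolus raises the concentration by D/Vd = 957/272 ≈ 3.518 mg/L.
Steady-state peak Cmax,ss = C₀·R ≈ 3.518 × 1.4327 ≈ 5.040 mg/L.
Steady-state trough Cmin,ss = Cmax,ss·f ≈ 5.040 × 0.3020 ≈ 1.522 mg/L.
Trough 1.5 mg/L vs MEC 1 mg/L: adequate.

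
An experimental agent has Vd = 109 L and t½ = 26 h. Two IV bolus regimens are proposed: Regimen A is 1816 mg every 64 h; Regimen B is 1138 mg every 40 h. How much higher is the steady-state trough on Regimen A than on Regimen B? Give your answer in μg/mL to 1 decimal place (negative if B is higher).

Regimen A: f = (1/2)^(64/26) ≈ 0.1816; Cmin,ss = (1816/109)·f/(1−f) ≈ 3.697 μg/mL.
Regimen B: f = (1/2)^(40/26) ≈ 0.3443; Cmin,ss = (1138/109)·f/(1−f) ≈ 5.482 μg/mL.
Difference ≈ 3.697 − 5.482 ≈ -1.785 μg/mL.

-1.8 μg/mL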